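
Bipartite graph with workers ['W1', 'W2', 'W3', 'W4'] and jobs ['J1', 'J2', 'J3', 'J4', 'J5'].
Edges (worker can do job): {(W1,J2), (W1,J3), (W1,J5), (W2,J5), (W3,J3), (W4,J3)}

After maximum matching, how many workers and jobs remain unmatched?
Unmatched: 1 workers, 2 jobs

Maximum matching size: 3
Workers: 4 total, 3 matched, 1 unmatched
Jobs: 5 total, 3 matched, 2 unmatched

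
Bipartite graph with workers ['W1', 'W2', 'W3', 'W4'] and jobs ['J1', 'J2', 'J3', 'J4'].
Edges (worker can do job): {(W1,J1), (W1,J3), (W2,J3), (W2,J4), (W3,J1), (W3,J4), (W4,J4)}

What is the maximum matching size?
Maximum matching size = 3

Maximum matching: {(W1,J3), (W3,J1), (W4,J4)}
Size: 3

This assigns 3 workers to 3 distinct jobs.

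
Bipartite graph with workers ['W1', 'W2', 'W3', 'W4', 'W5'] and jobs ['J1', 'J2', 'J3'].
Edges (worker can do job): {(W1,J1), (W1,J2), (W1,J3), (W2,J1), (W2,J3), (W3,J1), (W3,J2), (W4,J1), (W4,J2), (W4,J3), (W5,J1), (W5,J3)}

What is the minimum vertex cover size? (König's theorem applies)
Minimum vertex cover size = 3

By König's theorem: in bipartite graphs,
min vertex cover = max matching = 3

Maximum matching has size 3, so minimum vertex cover also has size 3.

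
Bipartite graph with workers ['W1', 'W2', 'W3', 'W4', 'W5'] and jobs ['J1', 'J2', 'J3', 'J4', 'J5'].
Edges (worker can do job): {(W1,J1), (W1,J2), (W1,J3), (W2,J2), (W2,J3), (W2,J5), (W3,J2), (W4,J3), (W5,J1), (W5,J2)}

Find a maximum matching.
Matching: {(W2,J5), (W3,J2), (W4,J3), (W5,J1)}

Maximum matching (size 4):
  W2 → J5
  W3 → J2
  W4 → J3
  W5 → J1

Each worker is assigned to at most one job, and each job to at most one worker.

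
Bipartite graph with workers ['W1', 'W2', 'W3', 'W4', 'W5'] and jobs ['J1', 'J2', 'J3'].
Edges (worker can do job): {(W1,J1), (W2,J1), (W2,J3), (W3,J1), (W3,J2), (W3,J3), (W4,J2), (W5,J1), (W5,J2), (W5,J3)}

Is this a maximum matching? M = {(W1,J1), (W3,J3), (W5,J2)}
Yes, size 3 is maximum

Proposed matching has size 3.
Maximum matching size for this graph: 3.

This is a maximum matching.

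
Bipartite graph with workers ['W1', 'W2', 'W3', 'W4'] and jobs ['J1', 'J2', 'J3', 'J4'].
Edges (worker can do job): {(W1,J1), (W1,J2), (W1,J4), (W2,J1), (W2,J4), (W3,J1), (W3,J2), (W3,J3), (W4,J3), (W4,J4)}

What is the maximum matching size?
Maximum matching size = 4

Maximum matching: {(W1,J4), (W2,J1), (W3,J2), (W4,J3)}
Size: 4

This assigns 4 workers to 4 distinct jobs.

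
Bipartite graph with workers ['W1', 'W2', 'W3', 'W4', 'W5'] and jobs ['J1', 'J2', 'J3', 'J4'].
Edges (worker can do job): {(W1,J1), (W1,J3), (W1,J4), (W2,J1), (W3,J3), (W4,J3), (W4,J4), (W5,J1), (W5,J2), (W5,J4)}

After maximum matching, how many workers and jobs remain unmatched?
Unmatched: 1 workers, 0 jobs

Maximum matching size: 4
Workers: 5 total, 4 matched, 1 unmatched
Jobs: 4 total, 4 matched, 0 unmatched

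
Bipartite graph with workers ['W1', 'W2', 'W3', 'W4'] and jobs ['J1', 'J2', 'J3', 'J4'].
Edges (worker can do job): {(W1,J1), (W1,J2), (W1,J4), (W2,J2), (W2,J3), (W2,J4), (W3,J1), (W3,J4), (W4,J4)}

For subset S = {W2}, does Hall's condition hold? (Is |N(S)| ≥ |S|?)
Yes: |N(S)| = 3, |S| = 1

Subset S = {W2}
Neighbors N(S) = {J2, J3, J4}

|N(S)| = 3, |S| = 1
Hall's condition: |N(S)| ≥ |S| is satisfied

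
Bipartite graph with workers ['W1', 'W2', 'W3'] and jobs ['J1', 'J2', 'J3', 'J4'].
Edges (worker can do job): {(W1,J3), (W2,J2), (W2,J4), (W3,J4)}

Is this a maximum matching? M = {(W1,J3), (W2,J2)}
No, size 2 is not maximum

Proposed matching has size 2.
Maximum matching size for this graph: 3.

This is NOT maximum - can be improved to size 3.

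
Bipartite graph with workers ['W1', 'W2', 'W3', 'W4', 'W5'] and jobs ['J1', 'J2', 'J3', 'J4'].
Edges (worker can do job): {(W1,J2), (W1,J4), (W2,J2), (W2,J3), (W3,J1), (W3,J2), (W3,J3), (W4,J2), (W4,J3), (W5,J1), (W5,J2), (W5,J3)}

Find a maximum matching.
Matching: {(W1,J4), (W3,J3), (W4,J2), (W5,J1)}

Maximum matching (size 4):
  W1 → J4
  W3 → J3
  W4 → J2
  W5 → J1

Each worker is assigned to at most one job, and each job to at most one worker.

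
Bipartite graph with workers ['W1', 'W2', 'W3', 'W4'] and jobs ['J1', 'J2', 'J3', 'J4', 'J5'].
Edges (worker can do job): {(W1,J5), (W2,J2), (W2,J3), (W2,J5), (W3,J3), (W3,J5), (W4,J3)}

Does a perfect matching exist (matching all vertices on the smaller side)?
No, maximum matching has size 3 < 4

Maximum matching has size 3, need 4 for perfect matching.
Unmatched workers: ['W1']
Unmatched jobs: ['J1', 'J4']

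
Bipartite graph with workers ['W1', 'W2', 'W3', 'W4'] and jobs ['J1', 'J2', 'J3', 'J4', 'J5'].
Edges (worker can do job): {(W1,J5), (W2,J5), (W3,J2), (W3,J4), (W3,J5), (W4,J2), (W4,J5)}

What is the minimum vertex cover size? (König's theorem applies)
Minimum vertex cover size = 3

By König's theorem: in bipartite graphs,
min vertex cover = max matching = 3

Maximum matching has size 3, so minimum vertex cover also has size 3.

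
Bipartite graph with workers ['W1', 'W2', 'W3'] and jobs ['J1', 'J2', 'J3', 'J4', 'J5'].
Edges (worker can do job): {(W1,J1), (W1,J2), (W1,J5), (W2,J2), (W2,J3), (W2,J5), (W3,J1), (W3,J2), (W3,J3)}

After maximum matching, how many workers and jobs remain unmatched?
Unmatched: 0 workers, 2 jobs

Maximum matching size: 3
Workers: 3 total, 3 matched, 0 unmatched
Jobs: 5 total, 3 matched, 2 unmatched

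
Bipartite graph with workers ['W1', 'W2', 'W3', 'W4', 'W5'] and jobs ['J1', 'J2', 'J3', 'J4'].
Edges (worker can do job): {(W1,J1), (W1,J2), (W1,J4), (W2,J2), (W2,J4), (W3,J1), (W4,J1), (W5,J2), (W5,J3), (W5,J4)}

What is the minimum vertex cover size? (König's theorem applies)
Minimum vertex cover size = 4

By König's theorem: in bipartite graphs,
min vertex cover = max matching = 4

Maximum matching has size 4, so minimum vertex cover also has size 4.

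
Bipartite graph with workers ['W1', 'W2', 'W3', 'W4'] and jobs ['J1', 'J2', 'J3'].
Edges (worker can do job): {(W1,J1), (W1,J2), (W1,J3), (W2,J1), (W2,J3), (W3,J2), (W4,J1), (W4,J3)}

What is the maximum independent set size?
Maximum independent set = 4

By König's theorem:
- Min vertex cover = Max matching = 3
- Max independent set = Total vertices - Min vertex cover
- Max independent set = 7 - 3 = 4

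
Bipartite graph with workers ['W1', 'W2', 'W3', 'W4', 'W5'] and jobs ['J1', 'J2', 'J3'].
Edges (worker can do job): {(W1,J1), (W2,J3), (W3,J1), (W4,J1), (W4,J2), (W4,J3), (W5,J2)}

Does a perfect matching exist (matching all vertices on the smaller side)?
Yes, perfect matching exists (size 3)

Perfect matching: {(W3,J1), (W4,J3), (W5,J2)}
All 3 vertices on the smaller side are matched.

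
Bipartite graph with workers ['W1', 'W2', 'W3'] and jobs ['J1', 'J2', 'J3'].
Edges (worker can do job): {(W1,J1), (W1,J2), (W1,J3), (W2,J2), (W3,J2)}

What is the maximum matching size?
Maximum matching size = 2

Maximum matching: {(W1,J3), (W3,J2)}
Size: 2

This assigns 2 workers to 2 distinct jobs.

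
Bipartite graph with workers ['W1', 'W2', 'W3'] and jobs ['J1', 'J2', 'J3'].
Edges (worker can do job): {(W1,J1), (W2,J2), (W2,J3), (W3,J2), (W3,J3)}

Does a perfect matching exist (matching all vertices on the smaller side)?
Yes, perfect matching exists (size 3)

Perfect matching: {(W1,J1), (W2,J2), (W3,J3)}
All 3 vertices on the smaller side are matched.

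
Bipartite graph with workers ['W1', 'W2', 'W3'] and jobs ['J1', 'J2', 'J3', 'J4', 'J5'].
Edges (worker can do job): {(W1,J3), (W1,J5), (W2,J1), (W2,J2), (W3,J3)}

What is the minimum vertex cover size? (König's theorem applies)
Minimum vertex cover size = 3

By König's theorem: in bipartite graphs,
min vertex cover = max matching = 3

Maximum matching has size 3, so minimum vertex cover also has size 3.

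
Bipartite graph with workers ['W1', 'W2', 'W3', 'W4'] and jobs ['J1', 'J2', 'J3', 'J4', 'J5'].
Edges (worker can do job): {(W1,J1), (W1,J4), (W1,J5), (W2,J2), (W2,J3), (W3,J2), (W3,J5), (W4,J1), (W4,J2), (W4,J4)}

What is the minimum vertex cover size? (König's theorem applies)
Minimum vertex cover size = 4

By König's theorem: in bipartite graphs,
min vertex cover = max matching = 4

Maximum matching has size 4, so minimum vertex cover also has size 4.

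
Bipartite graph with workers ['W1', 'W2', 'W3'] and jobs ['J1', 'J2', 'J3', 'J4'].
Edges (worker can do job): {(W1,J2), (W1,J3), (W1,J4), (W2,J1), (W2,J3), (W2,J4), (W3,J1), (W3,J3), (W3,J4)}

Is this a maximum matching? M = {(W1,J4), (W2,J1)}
No, size 2 is not maximum

Proposed matching has size 2.
Maximum matching size for this graph: 3.

This is NOT maximum - can be improved to size 3.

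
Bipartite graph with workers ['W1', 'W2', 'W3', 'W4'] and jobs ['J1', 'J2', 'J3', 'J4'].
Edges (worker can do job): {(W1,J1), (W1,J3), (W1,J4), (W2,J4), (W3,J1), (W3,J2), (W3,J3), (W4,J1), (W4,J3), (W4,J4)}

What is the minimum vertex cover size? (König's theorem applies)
Minimum vertex cover size = 4

By König's theorem: in bipartite graphs,
min vertex cover = max matching = 4

Maximum matching has size 4, so minimum vertex cover also has size 4.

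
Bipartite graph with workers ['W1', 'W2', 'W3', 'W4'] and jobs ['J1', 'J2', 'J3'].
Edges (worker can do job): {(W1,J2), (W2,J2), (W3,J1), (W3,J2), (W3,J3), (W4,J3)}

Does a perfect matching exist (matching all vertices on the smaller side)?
Yes, perfect matching exists (size 3)

Perfect matching: {(W1,J2), (W3,J1), (W4,J3)}
All 3 vertices on the smaller side are matched.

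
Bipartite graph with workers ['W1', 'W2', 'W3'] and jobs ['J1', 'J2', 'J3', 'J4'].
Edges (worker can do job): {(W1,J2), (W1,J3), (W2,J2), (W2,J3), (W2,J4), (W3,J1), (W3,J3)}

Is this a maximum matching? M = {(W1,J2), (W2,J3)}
No, size 2 is not maximum

Proposed matching has size 2.
Maximum matching size for this graph: 3.

This is NOT maximum - can be improved to size 3.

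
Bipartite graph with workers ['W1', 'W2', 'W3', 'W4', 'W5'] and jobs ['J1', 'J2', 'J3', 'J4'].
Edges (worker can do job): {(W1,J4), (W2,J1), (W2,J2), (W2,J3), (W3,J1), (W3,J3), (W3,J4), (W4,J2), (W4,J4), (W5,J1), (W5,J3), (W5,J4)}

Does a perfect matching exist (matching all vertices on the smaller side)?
Yes, perfect matching exists (size 4)

Perfect matching: {(W2,J3), (W3,J1), (W4,J2), (W5,J4)}
All 4 vertices on the smaller side are matched.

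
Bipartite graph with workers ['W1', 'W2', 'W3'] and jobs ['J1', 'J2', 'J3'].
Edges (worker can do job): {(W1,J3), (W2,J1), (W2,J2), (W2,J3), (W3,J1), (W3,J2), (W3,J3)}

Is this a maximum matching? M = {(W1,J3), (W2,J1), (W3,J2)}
Yes, size 3 is maximum

Proposed matching has size 3.
Maximum matching size for this graph: 3.

This is a maximum matching.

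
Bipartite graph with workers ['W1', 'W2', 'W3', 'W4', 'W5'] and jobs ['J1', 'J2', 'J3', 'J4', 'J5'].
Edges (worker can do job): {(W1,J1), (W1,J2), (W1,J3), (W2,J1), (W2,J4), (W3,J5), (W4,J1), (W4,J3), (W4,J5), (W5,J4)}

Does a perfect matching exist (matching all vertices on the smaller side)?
Yes, perfect matching exists (size 5)

Perfect matching: {(W1,J2), (W2,J1), (W3,J5), (W4,J3), (W5,J4)}
All 5 vertices on the smaller side are matched.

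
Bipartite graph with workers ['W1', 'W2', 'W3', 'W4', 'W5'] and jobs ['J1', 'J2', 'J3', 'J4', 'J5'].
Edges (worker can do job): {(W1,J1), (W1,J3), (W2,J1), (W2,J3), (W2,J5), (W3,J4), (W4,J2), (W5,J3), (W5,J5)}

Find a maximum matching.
Matching: {(W1,J1), (W2,J5), (W3,J4), (W4,J2), (W5,J3)}

Maximum matching (size 5):
  W1 → J1
  W2 → J5
  W3 → J4
  W4 → J2
  W5 → J3

Each worker is assigned to at most one job, and each job to at most one worker.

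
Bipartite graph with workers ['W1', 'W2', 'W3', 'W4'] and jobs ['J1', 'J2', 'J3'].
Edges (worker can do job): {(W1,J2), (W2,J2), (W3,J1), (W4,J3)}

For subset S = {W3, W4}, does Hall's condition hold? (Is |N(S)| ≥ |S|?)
Yes: |N(S)| = 2, |S| = 2

Subset S = {W3, W4}
Neighbors N(S) = {J1, J3}

|N(S)| = 2, |S| = 2
Hall's condition: |N(S)| ≥ |S| is satisfied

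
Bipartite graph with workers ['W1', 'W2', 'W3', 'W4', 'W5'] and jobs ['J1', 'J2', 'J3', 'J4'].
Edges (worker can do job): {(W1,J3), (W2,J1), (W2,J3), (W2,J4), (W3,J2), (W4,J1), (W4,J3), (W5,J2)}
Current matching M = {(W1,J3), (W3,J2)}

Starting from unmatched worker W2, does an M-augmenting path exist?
Yes: W2 → J1

An M-augmenting path alternates non-matching / matching edges, starting and ending at unmatched vertices.
Path: W2 → J1
(J1 is unmatched in M, so the path is augmenting.)
Flipping edges along this path would increase |M| from 2 to 3.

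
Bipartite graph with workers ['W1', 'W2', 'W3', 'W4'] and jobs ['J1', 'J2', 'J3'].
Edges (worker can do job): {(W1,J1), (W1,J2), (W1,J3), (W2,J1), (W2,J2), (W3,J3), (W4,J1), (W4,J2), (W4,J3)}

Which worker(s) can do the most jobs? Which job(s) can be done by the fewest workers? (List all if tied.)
Most versatile: W1, W4 (3 jobs); Least covered: J1, J2, J3 (3 workers)

Worker degrees (jobs they can do): W1:3, W2:2, W3:1, W4:3
Job degrees (workers who can do it): J1:3, J2:3, J3:3

Maximum worker degree is 3, achieved by: W1, W4
Minimum job degree is 3, achieved by: J1, J2, J3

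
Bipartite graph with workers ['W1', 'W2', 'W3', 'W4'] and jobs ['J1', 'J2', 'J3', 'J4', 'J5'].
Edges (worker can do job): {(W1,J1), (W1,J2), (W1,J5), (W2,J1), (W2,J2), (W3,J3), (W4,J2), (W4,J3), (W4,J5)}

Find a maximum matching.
Matching: {(W1,J5), (W2,J1), (W3,J3), (W4,J2)}

Maximum matching (size 4):
  W1 → J5
  W2 → J1
  W3 → J3
  W4 → J2

Each worker is assigned to at most one job, and each job to at most one worker.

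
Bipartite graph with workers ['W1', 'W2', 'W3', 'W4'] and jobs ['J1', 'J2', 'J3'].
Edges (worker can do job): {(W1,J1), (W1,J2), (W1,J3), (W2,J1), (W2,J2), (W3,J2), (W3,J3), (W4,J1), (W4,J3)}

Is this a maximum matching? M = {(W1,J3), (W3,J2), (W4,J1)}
Yes, size 3 is maximum

Proposed matching has size 3.
Maximum matching size for this graph: 3.

This is a maximum matching.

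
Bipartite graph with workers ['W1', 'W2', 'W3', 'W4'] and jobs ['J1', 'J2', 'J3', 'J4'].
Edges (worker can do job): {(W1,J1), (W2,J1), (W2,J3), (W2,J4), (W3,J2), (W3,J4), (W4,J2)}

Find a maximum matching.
Matching: {(W1,J1), (W2,J3), (W3,J4), (W4,J2)}

Maximum matching (size 4):
  W1 → J1
  W2 → J3
  W3 → J4
  W4 → J2

Each worker is assigned to at most one job, and each job to at most one worker.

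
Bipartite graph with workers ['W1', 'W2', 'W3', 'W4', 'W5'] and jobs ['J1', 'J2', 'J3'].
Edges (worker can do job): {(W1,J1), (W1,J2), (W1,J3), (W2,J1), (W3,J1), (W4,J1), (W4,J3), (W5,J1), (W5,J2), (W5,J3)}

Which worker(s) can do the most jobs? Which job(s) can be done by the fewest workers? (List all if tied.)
Most versatile: W1, W5 (3 jobs); Least covered: J2 (2 workers)

Worker degrees (jobs they can do): W1:3, W2:1, W3:1, W4:2, W5:3
Job degrees (workers who can do it): J1:5, J2:2, J3:3

Maximum worker degree is 3, achieved by: W1, W5
Minimum job degree is 2, achieved by: J2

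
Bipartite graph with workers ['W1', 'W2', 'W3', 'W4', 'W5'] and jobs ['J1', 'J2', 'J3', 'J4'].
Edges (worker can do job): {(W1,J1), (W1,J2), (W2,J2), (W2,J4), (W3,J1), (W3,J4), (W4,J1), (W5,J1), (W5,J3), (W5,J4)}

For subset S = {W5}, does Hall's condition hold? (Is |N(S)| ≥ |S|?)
Yes: |N(S)| = 3, |S| = 1

Subset S = {W5}
Neighbors N(S) = {J1, J3, J4}

|N(S)| = 3, |S| = 1
Hall's condition: |N(S)| ≥ |S| is satisfied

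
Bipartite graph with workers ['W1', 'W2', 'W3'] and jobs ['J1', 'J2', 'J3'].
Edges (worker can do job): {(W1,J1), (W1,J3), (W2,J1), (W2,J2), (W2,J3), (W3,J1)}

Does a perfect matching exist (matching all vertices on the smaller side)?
Yes, perfect matching exists (size 3)

Perfect matching: {(W1,J3), (W2,J2), (W3,J1)}
All 3 vertices on the smaller side are matched.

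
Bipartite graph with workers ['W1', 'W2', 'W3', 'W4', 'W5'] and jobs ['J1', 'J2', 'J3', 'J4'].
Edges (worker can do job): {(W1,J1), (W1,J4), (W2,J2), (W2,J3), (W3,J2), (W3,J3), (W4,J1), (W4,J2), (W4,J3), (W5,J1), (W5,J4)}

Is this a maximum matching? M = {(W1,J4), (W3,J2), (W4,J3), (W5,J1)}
Yes, size 4 is maximum

Proposed matching has size 4.
Maximum matching size for this graph: 4.

This is a maximum matching.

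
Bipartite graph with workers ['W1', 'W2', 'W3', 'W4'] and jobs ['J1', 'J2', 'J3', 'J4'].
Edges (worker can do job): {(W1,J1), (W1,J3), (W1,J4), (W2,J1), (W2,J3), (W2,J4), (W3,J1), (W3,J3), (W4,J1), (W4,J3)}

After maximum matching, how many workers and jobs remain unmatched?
Unmatched: 1 workers, 1 jobs

Maximum matching size: 3
Workers: 4 total, 3 matched, 1 unmatched
Jobs: 4 total, 3 matched, 1 unmatched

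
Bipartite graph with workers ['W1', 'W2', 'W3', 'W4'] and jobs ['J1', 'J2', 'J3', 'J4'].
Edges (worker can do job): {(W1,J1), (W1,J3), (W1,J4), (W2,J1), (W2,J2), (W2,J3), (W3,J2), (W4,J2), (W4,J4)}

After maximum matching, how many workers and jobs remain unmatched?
Unmatched: 0 workers, 0 jobs

Maximum matching size: 4
Workers: 4 total, 4 matched, 0 unmatched
Jobs: 4 total, 4 matched, 0 unmatched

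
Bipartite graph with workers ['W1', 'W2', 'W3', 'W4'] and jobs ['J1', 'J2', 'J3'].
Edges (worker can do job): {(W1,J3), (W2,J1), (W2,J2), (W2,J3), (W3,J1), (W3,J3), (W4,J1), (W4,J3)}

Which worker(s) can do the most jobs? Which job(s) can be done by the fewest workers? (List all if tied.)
Most versatile: W2 (3 jobs); Least covered: J2 (1 workers)

Worker degrees (jobs they can do): W1:1, W2:3, W3:2, W4:2
Job degrees (workers who can do it): J1:3, J2:1, J3:4

Maximum worker degree is 3, achieved by: W2
Minimum job degree is 1, achieved by: J2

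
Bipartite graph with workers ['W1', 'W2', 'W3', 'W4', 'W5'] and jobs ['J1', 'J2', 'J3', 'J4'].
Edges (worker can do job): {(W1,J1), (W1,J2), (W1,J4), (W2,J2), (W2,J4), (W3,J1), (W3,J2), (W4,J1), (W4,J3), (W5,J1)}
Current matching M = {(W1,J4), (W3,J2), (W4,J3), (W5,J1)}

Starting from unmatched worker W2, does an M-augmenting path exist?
No augmenting path from W2

Alternating search from W2 reaches jobs: {J1, J2, J4}.
Every reachable job is already matched in M, and following those matched edges back to workers exposes no further unvisited jobs.
No M-augmenting path from W2 exists.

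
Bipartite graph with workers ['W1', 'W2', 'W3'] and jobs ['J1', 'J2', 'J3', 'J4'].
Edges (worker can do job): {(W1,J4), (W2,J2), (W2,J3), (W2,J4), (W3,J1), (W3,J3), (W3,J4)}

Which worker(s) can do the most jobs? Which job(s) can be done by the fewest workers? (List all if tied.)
Most versatile: W2, W3 (3 jobs); Least covered: J1, J2 (1 workers)

Worker degrees (jobs they can do): W1:1, W2:3, W3:3
Job degrees (workers who can do it): J1:1, J2:1, J3:2, J4:3

Maximum worker degree is 3, achieved by: W2, W3
Minimum job degree is 1, achieved by: J1, J2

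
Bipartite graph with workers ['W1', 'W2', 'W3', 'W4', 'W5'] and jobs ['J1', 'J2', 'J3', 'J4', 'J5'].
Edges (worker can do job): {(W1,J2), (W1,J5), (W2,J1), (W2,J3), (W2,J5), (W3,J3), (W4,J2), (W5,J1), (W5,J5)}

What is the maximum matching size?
Maximum matching size = 4

Maximum matching: {(W2,J1), (W3,J3), (W4,J2), (W5,J5)}
Size: 4

This assigns 4 workers to 4 distinct jobs.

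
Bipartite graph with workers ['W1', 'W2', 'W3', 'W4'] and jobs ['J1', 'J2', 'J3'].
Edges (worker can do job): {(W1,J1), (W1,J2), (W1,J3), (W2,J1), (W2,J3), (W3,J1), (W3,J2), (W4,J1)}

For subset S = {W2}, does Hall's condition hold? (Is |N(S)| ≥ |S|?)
Yes: |N(S)| = 2, |S| = 1

Subset S = {W2}
Neighbors N(S) = {J1, J3}

|N(S)| = 2, |S| = 1
Hall's condition: |N(S)| ≥ |S| is satisfied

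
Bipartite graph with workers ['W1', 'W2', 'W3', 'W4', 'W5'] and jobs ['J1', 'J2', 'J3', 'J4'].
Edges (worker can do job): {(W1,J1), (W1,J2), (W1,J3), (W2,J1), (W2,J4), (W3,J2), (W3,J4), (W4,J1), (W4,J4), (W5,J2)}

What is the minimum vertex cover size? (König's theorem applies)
Minimum vertex cover size = 4

By König's theorem: in bipartite graphs,
min vertex cover = max matching = 4

Maximum matching has size 4, so minimum vertex cover also has size 4.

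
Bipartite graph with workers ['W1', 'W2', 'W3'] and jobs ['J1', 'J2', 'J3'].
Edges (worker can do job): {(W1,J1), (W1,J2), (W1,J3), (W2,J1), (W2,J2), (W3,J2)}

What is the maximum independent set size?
Maximum independent set = 3

By König's theorem:
- Min vertex cover = Max matching = 3
- Max independent set = Total vertices - Min vertex cover
- Max independent set = 6 - 3 = 3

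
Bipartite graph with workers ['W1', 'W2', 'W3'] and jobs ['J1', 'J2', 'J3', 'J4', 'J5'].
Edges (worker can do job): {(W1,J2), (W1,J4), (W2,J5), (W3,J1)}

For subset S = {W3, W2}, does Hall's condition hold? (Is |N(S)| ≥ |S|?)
Yes: |N(S)| = 2, |S| = 2

Subset S = {W3, W2}
Neighbors N(S) = {J1, J5}

|N(S)| = 2, |S| = 2
Hall's condition: |N(S)| ≥ |S| is satisfied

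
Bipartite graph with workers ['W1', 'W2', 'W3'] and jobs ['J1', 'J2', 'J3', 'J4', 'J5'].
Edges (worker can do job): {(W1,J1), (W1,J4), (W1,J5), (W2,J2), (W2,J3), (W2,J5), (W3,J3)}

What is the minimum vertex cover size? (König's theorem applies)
Minimum vertex cover size = 3

By König's theorem: in bipartite graphs,
min vertex cover = max matching = 3

Maximum matching has size 3, so minimum vertex cover also has size 3.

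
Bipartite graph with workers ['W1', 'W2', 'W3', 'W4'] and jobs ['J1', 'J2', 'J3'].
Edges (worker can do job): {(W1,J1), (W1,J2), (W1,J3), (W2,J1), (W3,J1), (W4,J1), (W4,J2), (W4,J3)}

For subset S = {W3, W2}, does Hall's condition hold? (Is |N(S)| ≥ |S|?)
No: |N(S)| = 1, |S| = 2

Subset S = {W3, W2}
Neighbors N(S) = {J1}

|N(S)| = 1, |S| = 2
Hall's condition: |N(S)| ≥ |S| is NOT satisfied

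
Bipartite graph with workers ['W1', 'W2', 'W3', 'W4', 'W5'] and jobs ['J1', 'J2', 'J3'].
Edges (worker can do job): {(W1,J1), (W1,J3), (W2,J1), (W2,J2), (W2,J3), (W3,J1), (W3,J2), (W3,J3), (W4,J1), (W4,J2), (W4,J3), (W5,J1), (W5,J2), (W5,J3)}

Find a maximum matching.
Matching: {(W3,J1), (W4,J2), (W5,J3)}

Maximum matching (size 3):
  W3 → J1
  W4 → J2
  W5 → J3

Each worker is assigned to at most one job, and each job to at most one worker.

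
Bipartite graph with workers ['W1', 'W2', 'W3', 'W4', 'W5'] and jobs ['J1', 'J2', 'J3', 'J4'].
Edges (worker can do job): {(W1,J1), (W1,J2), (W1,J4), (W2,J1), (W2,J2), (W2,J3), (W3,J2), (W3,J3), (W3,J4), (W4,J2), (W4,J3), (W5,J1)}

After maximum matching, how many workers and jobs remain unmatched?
Unmatched: 1 workers, 0 jobs

Maximum matching size: 4
Workers: 5 total, 4 matched, 1 unmatched
Jobs: 4 total, 4 matched, 0 unmatched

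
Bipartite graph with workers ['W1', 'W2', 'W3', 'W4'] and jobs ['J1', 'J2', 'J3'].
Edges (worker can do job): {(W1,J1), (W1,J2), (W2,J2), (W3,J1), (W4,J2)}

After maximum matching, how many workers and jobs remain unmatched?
Unmatched: 2 workers, 1 jobs

Maximum matching size: 2
Workers: 4 total, 2 matched, 2 unmatched
Jobs: 3 total, 2 matched, 1 unmatched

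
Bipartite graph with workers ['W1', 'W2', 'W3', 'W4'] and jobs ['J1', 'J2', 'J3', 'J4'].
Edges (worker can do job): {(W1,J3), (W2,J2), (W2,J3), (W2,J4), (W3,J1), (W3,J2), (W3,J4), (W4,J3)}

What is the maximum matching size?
Maximum matching size = 3

Maximum matching: {(W2,J2), (W3,J1), (W4,J3)}
Size: 3

This assigns 3 workers to 3 distinct jobs.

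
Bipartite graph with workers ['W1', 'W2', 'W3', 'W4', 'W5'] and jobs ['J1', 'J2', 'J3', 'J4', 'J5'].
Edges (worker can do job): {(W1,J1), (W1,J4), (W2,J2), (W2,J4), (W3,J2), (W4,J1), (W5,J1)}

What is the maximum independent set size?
Maximum independent set = 7

By König's theorem:
- Min vertex cover = Max matching = 3
- Max independent set = Total vertices - Min vertex cover
- Max independent set = 10 - 3 = 7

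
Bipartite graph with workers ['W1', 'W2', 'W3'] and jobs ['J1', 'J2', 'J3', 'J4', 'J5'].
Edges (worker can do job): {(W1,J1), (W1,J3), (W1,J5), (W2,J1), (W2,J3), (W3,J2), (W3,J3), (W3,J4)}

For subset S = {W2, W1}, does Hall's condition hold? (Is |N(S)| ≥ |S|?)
Yes: |N(S)| = 3, |S| = 2

Subset S = {W2, W1}
Neighbors N(S) = {J1, J3, J5}

|N(S)| = 3, |S| = 2
Hall's condition: |N(S)| ≥ |S| is satisfied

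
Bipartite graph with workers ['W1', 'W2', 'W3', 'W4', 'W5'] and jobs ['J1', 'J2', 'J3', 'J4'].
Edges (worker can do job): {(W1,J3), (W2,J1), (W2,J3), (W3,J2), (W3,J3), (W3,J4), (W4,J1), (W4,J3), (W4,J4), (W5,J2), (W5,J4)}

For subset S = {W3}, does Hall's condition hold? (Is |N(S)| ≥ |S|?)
Yes: |N(S)| = 3, |S| = 1

Subset S = {W3}
Neighbors N(S) = {J2, J3, J4}

|N(S)| = 3, |S| = 1
Hall's condition: |N(S)| ≥ |S| is satisfied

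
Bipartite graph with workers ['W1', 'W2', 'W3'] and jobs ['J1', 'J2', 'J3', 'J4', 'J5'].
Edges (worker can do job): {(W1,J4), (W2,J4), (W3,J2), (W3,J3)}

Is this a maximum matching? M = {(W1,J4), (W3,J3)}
Yes, size 2 is maximum

Proposed matching has size 2.
Maximum matching size for this graph: 2.

This is a maximum matching.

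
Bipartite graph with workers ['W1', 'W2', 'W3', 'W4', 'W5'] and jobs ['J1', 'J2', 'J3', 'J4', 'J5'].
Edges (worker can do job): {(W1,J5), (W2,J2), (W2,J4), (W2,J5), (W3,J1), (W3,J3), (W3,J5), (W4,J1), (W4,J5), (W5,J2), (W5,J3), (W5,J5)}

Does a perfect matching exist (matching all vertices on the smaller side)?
Yes, perfect matching exists (size 5)

Perfect matching: {(W1,J5), (W2,J4), (W3,J3), (W4,J1), (W5,J2)}
All 5 vertices on the smaller side are matched.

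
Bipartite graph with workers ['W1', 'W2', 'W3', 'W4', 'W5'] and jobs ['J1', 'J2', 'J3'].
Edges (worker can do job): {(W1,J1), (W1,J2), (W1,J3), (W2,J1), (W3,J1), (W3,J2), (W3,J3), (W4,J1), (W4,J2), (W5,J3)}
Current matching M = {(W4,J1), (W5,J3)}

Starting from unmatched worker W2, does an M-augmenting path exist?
Yes: W2 → J1 → W4 → J2

An M-augmenting path alternates non-matching / matching edges, starting and ending at unmatched vertices.
Path: W2 → J1 → W4 → J2
(J2 is unmatched in M, so the path is augmenting.)
Flipping edges along this path would increase |M| from 2 to 3.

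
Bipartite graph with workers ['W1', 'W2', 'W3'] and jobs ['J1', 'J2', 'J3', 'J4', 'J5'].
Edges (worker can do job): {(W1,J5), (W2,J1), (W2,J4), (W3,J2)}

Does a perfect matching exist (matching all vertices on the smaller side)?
Yes, perfect matching exists (size 3)

Perfect matching: {(W1,J5), (W2,J4), (W3,J2)}
All 3 vertices on the smaller side are matched.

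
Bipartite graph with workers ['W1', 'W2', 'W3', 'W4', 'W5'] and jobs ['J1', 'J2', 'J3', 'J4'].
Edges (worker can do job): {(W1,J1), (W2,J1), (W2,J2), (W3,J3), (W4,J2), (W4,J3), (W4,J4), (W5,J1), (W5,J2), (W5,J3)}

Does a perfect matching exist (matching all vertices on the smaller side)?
Yes, perfect matching exists (size 4)

Perfect matching: {(W1,J1), (W3,J3), (W4,J4), (W5,J2)}
All 4 vertices on the smaller side are matched.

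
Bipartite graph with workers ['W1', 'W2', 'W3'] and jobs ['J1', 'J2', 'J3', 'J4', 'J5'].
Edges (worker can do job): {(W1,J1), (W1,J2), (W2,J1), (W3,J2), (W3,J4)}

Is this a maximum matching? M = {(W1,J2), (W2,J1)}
No, size 2 is not maximum

Proposed matching has size 2.
Maximum matching size for this graph: 3.

This is NOT maximum - can be improved to size 3.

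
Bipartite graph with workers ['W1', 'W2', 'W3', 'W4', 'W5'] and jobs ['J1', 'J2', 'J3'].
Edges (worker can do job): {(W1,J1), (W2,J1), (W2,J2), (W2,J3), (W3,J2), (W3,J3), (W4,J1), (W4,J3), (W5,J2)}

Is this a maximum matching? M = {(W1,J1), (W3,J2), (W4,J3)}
Yes, size 3 is maximum

Proposed matching has size 3.
Maximum matching size for this graph: 3.

This is a maximum matching.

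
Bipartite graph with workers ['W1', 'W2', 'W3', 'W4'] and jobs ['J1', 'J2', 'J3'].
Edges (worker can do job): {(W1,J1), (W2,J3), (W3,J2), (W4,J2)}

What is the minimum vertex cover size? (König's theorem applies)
Minimum vertex cover size = 3

By König's theorem: in bipartite graphs,
min vertex cover = max matching = 3

Maximum matching has size 3, so minimum vertex cover also has size 3.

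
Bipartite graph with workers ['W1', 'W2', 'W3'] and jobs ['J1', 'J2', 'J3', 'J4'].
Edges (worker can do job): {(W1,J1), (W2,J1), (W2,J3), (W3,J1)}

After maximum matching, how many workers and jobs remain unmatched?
Unmatched: 1 workers, 2 jobs

Maximum matching size: 2
Workers: 3 total, 2 matched, 1 unmatched
Jobs: 4 total, 2 matched, 2 unmatched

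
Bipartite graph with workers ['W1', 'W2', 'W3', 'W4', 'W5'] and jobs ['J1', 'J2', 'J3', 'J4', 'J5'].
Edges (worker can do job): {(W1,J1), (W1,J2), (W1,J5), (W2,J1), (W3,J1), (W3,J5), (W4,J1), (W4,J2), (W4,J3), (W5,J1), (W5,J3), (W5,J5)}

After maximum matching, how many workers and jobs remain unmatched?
Unmatched: 1 workers, 1 jobs

Maximum matching size: 4
Workers: 5 total, 4 matched, 1 unmatched
Jobs: 5 total, 4 matched, 1 unmatched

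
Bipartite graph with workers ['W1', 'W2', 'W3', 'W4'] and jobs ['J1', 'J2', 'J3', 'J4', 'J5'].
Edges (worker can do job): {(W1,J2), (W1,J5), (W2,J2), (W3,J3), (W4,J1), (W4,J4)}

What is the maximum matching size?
Maximum matching size = 4

Maximum matching: {(W1,J5), (W2,J2), (W3,J3), (W4,J1)}
Size: 4

This assigns 4 workers to 4 distinct jobs.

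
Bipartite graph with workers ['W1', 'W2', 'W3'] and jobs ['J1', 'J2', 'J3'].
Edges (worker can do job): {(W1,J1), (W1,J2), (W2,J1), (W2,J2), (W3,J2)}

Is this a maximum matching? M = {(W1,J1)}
No, size 1 is not maximum

Proposed matching has size 1.
Maximum matching size for this graph: 2.

This is NOT maximum - can be improved to size 2.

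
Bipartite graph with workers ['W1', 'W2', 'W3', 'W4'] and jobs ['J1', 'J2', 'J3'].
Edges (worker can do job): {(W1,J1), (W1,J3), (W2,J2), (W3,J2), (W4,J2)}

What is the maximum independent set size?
Maximum independent set = 5

By König's theorem:
- Min vertex cover = Max matching = 2
- Max independent set = Total vertices - Min vertex cover
- Max independent set = 7 - 2 = 5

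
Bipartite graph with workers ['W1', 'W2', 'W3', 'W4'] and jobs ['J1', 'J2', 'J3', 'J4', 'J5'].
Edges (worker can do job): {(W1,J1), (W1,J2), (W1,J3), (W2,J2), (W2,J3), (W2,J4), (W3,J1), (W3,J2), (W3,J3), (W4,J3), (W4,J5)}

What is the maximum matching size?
Maximum matching size = 4

Maximum matching: {(W1,J1), (W2,J2), (W3,J3), (W4,J5)}
Size: 4

This assigns 4 workers to 4 distinct jobs.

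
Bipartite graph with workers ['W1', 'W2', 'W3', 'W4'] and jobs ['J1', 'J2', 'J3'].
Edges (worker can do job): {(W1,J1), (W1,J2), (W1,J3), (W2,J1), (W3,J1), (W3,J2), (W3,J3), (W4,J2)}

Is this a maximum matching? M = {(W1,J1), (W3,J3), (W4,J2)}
Yes, size 3 is maximum

Proposed matching has size 3.
Maximum matching size for this graph: 3.

This is a maximum matching.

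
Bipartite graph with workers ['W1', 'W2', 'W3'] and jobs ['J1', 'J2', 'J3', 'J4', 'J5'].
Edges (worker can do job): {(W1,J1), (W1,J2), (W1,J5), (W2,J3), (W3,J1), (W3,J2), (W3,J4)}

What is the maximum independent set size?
Maximum independent set = 5

By König's theorem:
- Min vertex cover = Max matching = 3
- Max independent set = Total vertices - Min vertex cover
- Max independent set = 8 - 3 = 5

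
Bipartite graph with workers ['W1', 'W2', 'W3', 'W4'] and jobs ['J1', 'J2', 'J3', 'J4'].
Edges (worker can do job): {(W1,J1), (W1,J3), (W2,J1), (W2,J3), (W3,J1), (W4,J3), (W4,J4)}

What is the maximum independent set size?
Maximum independent set = 5

By König's theorem:
- Min vertex cover = Max matching = 3
- Max independent set = Total vertices - Min vertex cover
- Max independent set = 8 - 3 = 5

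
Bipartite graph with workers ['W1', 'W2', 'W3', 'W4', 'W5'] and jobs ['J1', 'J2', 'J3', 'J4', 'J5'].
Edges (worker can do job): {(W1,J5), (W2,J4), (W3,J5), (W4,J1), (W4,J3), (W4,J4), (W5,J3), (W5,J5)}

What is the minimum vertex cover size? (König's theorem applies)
Minimum vertex cover size = 4

By König's theorem: in bipartite graphs,
min vertex cover = max matching = 4

Maximum matching has size 4, so minimum vertex cover also has size 4.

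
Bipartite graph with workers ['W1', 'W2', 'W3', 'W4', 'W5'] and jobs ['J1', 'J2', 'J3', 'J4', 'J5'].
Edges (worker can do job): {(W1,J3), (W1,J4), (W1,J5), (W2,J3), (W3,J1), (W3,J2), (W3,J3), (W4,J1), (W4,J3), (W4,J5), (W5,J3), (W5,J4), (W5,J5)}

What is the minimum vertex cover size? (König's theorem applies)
Minimum vertex cover size = 5

By König's theorem: in bipartite graphs,
min vertex cover = max matching = 5

Maximum matching has size 5, so minimum vertex cover also has size 5.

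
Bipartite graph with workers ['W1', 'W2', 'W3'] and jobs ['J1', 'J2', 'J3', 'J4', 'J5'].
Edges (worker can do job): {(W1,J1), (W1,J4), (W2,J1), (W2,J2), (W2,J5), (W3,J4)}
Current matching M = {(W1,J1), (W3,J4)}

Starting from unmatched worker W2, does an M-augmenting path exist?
Yes: W2 → J5

An M-augmenting path alternates non-matching / matching edges, starting and ending at unmatched vertices.
Path: W2 → J5
(J5 is unmatched in M, so the path is augmenting.)
Flipping edges along this path would increase |M| from 2 to 3.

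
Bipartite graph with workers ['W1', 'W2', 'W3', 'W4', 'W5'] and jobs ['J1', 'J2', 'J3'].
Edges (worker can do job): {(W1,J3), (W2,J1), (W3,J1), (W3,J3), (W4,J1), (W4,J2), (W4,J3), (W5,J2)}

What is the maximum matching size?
Maximum matching size = 3

Maximum matching: {(W3,J1), (W4,J3), (W5,J2)}
Size: 3

This assigns 3 workers to 3 distinct jobs.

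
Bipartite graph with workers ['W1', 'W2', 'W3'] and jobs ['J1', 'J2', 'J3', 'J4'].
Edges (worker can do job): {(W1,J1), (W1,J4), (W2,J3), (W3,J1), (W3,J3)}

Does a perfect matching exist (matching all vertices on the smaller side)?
Yes, perfect matching exists (size 3)

Perfect matching: {(W1,J4), (W2,J3), (W3,J1)}
All 3 vertices on the smaller side are matched.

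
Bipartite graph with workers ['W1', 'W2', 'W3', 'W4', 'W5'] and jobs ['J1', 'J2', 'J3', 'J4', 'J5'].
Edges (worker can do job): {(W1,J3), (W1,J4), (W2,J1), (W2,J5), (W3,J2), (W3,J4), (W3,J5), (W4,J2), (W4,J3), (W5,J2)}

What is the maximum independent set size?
Maximum independent set = 5

By König's theorem:
- Min vertex cover = Max matching = 5
- Max independent set = Total vertices - Min vertex cover
- Max independent set = 10 - 5 = 5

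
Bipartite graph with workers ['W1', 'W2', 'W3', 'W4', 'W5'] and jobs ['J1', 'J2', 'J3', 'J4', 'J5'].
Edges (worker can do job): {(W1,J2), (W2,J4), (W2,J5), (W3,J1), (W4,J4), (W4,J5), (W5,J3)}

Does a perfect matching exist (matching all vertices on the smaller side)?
Yes, perfect matching exists (size 5)

Perfect matching: {(W1,J2), (W2,J5), (W3,J1), (W4,J4), (W5,J3)}
All 5 vertices on the smaller side are matched.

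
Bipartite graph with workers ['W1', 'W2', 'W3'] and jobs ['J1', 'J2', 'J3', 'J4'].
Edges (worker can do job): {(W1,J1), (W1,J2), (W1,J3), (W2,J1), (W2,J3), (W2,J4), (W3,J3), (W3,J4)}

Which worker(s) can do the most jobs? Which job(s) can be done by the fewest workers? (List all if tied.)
Most versatile: W1, W2 (3 jobs); Least covered: J2 (1 workers)

Worker degrees (jobs they can do): W1:3, W2:3, W3:2
Job degrees (workers who can do it): J1:2, J2:1, J3:3, J4:2

Maximum worker degree is 3, achieved by: W1, W2
Minimum job degree is 1, achieved by: J2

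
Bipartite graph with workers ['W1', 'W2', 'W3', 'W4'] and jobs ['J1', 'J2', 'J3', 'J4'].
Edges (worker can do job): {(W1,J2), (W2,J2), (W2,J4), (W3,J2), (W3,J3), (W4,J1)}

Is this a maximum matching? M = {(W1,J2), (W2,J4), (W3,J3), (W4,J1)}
Yes, size 4 is maximum

Proposed matching has size 4.
Maximum matching size for this graph: 4.

This is a maximum matching.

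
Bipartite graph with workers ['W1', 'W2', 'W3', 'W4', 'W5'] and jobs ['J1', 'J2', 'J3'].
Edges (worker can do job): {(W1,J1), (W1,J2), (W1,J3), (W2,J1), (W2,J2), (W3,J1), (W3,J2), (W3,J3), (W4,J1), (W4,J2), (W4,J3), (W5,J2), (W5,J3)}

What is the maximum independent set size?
Maximum independent set = 5

By König's theorem:
- Min vertex cover = Max matching = 3
- Max independent set = Total vertices - Min vertex cover
- Max independent set = 8 - 3 = 5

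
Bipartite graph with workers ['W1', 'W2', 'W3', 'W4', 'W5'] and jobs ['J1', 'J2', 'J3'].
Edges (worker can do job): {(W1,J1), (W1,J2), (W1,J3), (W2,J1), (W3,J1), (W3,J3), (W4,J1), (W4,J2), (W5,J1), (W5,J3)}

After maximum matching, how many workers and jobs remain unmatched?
Unmatched: 2 workers, 0 jobs

Maximum matching size: 3
Workers: 5 total, 3 matched, 2 unmatched
Jobs: 3 total, 3 matched, 0 unmatched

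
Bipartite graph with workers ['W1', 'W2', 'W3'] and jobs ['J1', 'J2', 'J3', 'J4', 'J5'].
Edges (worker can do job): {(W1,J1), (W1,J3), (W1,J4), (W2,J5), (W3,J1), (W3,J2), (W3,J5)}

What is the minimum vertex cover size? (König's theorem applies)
Minimum vertex cover size = 3

By König's theorem: in bipartite graphs,
min vertex cover = max matching = 3

Maximum matching has size 3, so minimum vertex cover also has size 3.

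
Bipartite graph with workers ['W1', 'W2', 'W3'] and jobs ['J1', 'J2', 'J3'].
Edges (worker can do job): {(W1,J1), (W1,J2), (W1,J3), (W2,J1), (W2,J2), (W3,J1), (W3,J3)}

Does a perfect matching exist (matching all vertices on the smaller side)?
Yes, perfect matching exists (size 3)

Perfect matching: {(W1,J3), (W2,J2), (W3,J1)}
All 3 vertices on the smaller side are matched.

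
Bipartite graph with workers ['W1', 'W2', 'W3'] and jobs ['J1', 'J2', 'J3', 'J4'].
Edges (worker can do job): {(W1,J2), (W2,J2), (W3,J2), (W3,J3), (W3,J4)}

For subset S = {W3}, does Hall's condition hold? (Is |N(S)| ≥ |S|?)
Yes: |N(S)| = 3, |S| = 1

Subset S = {W3}
Neighbors N(S) = {J2, J3, J4}

|N(S)| = 3, |S| = 1
Hall's condition: |N(S)| ≥ |S| is satisfied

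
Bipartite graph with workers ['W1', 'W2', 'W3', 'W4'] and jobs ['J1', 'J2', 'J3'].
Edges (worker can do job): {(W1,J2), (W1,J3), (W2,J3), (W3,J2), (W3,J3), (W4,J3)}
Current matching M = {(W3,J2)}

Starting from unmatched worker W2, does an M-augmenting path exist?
Yes: W2 → J3

An M-augmenting path alternates non-matching / matching edges, starting and ending at unmatched vertices.
Path: W2 → J3
(J3 is unmatched in M, so the path is augmenting.)
Flipping edges along this path would increase |M| from 1 to 2.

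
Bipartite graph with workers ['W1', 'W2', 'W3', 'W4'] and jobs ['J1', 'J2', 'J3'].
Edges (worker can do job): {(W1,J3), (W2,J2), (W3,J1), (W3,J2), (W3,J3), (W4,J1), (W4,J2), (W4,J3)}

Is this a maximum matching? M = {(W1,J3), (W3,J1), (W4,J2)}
Yes, size 3 is maximum

Proposed matching has size 3.
Maximum matching size for this graph: 3.

This is a maximum matching.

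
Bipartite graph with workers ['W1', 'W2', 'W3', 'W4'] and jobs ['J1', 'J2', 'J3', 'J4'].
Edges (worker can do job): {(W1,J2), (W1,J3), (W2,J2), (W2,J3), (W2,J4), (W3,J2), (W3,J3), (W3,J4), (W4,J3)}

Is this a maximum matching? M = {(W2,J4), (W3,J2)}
No, size 2 is not maximum

Proposed matching has size 2.
Maximum matching size for this graph: 3.

This is NOT maximum - can be improved to size 3.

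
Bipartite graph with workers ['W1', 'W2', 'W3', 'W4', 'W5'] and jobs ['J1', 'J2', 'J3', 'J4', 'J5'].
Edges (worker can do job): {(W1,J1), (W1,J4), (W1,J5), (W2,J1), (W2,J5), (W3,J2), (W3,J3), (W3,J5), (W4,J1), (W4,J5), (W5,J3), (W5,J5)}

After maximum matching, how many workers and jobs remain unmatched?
Unmatched: 0 workers, 0 jobs

Maximum matching size: 5
Workers: 5 total, 5 matched, 0 unmatched
Jobs: 5 total, 5 matched, 0 unmatched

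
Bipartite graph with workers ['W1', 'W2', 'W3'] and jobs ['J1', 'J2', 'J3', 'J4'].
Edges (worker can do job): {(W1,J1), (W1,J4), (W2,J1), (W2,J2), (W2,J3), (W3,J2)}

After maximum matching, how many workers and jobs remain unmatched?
Unmatched: 0 workers, 1 jobs

Maximum matching size: 3
Workers: 3 total, 3 matched, 0 unmatched
Jobs: 4 total, 3 matched, 1 unmatched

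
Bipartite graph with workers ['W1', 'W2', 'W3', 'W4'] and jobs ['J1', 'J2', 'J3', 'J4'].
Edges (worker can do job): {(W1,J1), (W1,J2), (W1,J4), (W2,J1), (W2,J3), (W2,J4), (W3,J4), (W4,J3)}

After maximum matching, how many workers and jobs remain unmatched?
Unmatched: 0 workers, 0 jobs

Maximum matching size: 4
Workers: 4 total, 4 matched, 0 unmatched
Jobs: 4 total, 4 matched, 0 unmatched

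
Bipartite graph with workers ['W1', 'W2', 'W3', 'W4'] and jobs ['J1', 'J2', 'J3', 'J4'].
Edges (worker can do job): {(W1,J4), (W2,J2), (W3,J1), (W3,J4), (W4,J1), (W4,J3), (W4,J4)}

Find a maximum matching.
Matching: {(W1,J4), (W2,J2), (W3,J1), (W4,J3)}

Maximum matching (size 4):
  W1 → J4
  W2 → J2
  W3 → J1
  W4 → J3

Each worker is assigned to at most one job, and each job to at most one worker.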